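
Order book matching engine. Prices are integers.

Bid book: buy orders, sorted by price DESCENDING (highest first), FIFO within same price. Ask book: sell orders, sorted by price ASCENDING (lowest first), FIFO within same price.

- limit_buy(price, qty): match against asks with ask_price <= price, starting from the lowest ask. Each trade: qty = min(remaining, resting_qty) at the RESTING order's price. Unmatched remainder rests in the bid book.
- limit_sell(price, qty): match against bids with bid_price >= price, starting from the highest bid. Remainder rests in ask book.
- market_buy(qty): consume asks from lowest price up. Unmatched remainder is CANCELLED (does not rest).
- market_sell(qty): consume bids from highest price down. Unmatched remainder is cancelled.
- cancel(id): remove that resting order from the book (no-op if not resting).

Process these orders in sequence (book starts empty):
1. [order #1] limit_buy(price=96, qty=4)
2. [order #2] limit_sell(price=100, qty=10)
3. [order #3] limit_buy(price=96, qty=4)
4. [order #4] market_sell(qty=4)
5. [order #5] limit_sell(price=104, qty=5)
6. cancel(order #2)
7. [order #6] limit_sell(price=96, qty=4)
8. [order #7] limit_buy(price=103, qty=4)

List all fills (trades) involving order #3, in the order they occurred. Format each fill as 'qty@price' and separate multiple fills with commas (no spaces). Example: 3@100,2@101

After op 1 [order #1] limit_buy(price=96, qty=4): fills=none; bids=[#1:4@96] asks=[-]
After op 2 [order #2] limit_sell(price=100, qty=10): fills=none; bids=[#1:4@96] asks=[#2:10@100]
After op 3 [order #3] limit_buy(price=96, qty=4): fills=none; bids=[#1:4@96 #3:4@96] asks=[#2:10@100]
After op 4 [order #4] market_sell(qty=4): fills=#1x#4:4@96; bids=[#3:4@96] asks=[#2:10@100]
After op 5 [order #5] limit_sell(price=104, qty=5): fills=none; bids=[#3:4@96] asks=[#2:10@100 #5:5@104]
After op 6 cancel(order #2): fills=none; bids=[#3:4@96] asks=[#5:5@104]
After op 7 [order #6] limit_sell(price=96, qty=4): fills=#3x#6:4@96; bids=[-] asks=[#5:5@104]
After op 8 [order #7] limit_buy(price=103, qty=4): fills=none; bids=[#7:4@103] asks=[#5:5@104]

Answer: 4@96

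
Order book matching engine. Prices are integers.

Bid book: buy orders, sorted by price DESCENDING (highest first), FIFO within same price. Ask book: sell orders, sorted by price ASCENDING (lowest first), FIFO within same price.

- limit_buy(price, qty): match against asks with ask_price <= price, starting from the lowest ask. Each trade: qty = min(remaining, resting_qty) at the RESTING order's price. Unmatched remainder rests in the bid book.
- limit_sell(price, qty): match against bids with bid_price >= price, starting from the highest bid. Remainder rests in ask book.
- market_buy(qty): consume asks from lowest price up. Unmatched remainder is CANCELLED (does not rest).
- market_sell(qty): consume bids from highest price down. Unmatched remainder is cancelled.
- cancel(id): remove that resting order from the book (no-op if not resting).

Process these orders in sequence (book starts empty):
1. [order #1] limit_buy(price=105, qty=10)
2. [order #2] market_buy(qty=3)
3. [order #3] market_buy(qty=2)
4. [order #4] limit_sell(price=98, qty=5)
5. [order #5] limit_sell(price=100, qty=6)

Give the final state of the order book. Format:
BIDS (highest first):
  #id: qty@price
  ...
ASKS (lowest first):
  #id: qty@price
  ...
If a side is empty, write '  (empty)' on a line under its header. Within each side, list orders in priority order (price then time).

Answer: BIDS (highest first):
  (empty)
ASKS (lowest first):
  #5: 1@100

Derivation:
After op 1 [order #1] limit_buy(price=105, qty=10): fills=none; bids=[#1:10@105] asks=[-]
After op 2 [order #2] market_buy(qty=3): fills=none; bids=[#1:10@105] asks=[-]
After op 3 [order #3] market_buy(qty=2): fills=none; bids=[#1:10@105] asks=[-]
After op 4 [order #4] limit_sell(price=98, qty=5): fills=#1x#4:5@105; bids=[#1:5@105] asks=[-]
After op 5 [order #5] limit_sell(price=100, qty=6): fills=#1x#5:5@105; bids=[-] asks=[#5:1@100]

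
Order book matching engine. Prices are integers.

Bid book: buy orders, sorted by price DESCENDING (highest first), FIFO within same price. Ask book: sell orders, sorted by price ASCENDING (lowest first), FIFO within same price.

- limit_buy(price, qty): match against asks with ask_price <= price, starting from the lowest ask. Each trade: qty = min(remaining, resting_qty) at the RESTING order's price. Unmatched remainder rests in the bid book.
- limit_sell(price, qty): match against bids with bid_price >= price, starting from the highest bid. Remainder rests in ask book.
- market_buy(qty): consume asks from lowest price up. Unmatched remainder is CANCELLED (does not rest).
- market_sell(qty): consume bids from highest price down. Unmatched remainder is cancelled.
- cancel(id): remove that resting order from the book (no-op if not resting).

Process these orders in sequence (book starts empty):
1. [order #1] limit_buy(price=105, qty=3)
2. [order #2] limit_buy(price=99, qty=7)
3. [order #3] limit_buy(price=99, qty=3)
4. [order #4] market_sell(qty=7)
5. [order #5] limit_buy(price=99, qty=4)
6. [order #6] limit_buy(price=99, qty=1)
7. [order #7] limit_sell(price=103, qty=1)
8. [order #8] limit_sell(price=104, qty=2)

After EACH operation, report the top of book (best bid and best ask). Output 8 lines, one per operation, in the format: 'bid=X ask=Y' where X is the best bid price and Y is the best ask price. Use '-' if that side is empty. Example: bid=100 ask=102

After op 1 [order #1] limit_buy(price=105, qty=3): fills=none; bids=[#1:3@105] asks=[-]
After op 2 [order #2] limit_buy(price=99, qty=7): fills=none; bids=[#1:3@105 #2:7@99] asks=[-]
After op 3 [order #3] limit_buy(price=99, qty=3): fills=none; bids=[#1:3@105 #2:7@99 #3:3@99] asks=[-]
After op 4 [order #4] market_sell(qty=7): fills=#1x#4:3@105 #2x#4:4@99; bids=[#2:3@99 #3:3@99] asks=[-]
After op 5 [order #5] limit_buy(price=99, qty=4): fills=none; bids=[#2:3@99 #3:3@99 #5:4@99] asks=[-]
After op 6 [order #6] limit_buy(price=99, qty=1): fills=none; bids=[#2:3@99 #3:3@99 #5:4@99 #6:1@99] asks=[-]
After op 7 [order #7] limit_sell(price=103, qty=1): fills=none; bids=[#2:3@99 #3:3@99 #5:4@99 #6:1@99] asks=[#7:1@103]
After op 8 [order #8] limit_sell(price=104, qty=2): fills=none; bids=[#2:3@99 #3:3@99 #5:4@99 #6:1@99] asks=[#7:1@103 #8:2@104]

Answer: bid=105 ask=-
bid=105 ask=-
bid=105 ask=-
bid=99 ask=-
bid=99 ask=-
bid=99 ask=-
bid=99 ask=103
bid=99 ask=103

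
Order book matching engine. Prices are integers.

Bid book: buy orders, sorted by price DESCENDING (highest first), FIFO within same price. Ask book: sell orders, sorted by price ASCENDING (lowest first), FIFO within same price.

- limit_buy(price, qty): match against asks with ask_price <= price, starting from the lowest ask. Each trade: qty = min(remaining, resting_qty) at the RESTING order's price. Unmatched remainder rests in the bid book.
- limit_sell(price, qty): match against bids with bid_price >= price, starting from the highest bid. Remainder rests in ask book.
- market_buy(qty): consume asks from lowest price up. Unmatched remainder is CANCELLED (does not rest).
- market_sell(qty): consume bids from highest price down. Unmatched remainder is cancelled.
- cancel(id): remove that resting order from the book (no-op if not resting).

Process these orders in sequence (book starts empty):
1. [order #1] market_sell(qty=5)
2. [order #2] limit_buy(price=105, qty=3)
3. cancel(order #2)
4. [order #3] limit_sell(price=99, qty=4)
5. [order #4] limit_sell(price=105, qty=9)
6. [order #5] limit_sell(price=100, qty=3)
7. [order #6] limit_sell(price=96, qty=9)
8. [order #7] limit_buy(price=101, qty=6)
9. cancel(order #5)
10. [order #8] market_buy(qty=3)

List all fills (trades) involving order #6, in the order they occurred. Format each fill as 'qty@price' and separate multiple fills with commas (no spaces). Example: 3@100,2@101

Answer: 6@96,3@96

Derivation:
After op 1 [order #1] market_sell(qty=5): fills=none; bids=[-] asks=[-]
After op 2 [order #2] limit_buy(price=105, qty=3): fills=none; bids=[#2:3@105] asks=[-]
After op 3 cancel(order #2): fills=none; bids=[-] asks=[-]
After op 4 [order #3] limit_sell(price=99, qty=4): fills=none; bids=[-] asks=[#3:4@99]
After op 5 [order #4] limit_sell(price=105, qty=9): fills=none; bids=[-] asks=[#3:4@99 #4:9@105]
After op 6 [order #5] limit_sell(price=100, qty=3): fills=none; bids=[-] asks=[#3:4@99 #5:3@100 #4:9@105]
After op 7 [order #6] limit_sell(price=96, qty=9): fills=none; bids=[-] asks=[#6:9@96 #3:4@99 #5:3@100 #4:9@105]
After op 8 [order #7] limit_buy(price=101, qty=6): fills=#7x#6:6@96; bids=[-] asks=[#6:3@96 #3:4@99 #5:3@100 #4:9@105]
After op 9 cancel(order #5): fills=none; bids=[-] asks=[#6:3@96 #3:4@99 #4:9@105]
After op 10 [order #8] market_buy(qty=3): fills=#8x#6:3@96; bids=[-] asks=[#3:4@99 #4:9@105]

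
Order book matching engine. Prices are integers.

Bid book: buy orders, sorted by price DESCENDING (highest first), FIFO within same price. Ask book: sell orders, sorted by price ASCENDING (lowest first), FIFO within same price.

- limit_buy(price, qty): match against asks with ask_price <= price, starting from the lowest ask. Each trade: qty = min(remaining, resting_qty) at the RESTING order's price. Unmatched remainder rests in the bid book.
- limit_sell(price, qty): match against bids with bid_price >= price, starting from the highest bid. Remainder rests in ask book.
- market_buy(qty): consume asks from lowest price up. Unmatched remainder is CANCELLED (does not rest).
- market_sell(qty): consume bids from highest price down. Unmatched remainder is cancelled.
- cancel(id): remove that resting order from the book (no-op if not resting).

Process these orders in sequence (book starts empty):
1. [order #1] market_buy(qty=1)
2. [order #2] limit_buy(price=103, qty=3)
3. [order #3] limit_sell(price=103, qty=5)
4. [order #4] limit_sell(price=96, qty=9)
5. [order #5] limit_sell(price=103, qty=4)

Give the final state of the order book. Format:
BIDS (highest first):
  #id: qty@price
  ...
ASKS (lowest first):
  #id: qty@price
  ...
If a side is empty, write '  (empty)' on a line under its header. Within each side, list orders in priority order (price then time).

After op 1 [order #1] market_buy(qty=1): fills=none; bids=[-] asks=[-]
After op 2 [order #2] limit_buy(price=103, qty=3): fills=none; bids=[#2:3@103] asks=[-]
After op 3 [order #3] limit_sell(price=103, qty=5): fills=#2x#3:3@103; bids=[-] asks=[#3:2@103]
After op 4 [order #4] limit_sell(price=96, qty=9): fills=none; bids=[-] asks=[#4:9@96 #3:2@103]
After op 5 [order #5] limit_sell(price=103, qty=4): fills=none; bids=[-] asks=[#4:9@96 #3:2@103 #5:4@103]

Answer: BIDS (highest first):
  (empty)
ASKS (lowest first):
  #4: 9@96
  #3: 2@103
  #5: 4@103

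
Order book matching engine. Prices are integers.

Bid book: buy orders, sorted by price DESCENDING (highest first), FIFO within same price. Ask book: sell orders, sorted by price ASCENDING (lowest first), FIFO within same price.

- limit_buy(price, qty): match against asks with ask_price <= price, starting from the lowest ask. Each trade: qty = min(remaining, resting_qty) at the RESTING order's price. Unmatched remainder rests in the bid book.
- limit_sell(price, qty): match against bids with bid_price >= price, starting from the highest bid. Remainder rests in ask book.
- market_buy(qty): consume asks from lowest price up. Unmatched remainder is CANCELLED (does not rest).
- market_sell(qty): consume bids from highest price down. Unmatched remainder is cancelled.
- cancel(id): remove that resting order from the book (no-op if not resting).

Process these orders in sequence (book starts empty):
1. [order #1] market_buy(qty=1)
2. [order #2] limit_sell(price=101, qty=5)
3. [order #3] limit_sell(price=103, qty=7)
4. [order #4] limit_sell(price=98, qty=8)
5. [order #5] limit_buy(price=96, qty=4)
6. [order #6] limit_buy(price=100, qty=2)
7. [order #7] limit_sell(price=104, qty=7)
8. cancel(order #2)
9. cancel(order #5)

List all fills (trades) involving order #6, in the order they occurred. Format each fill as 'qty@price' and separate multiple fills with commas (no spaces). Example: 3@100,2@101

Answer: 2@98

Derivation:
After op 1 [order #1] market_buy(qty=1): fills=none; bids=[-] asks=[-]
After op 2 [order #2] limit_sell(price=101, qty=5): fills=none; bids=[-] asks=[#2:5@101]
After op 3 [order #3] limit_sell(price=103, qty=7): fills=none; bids=[-] asks=[#2:5@101 #3:7@103]
After op 4 [order #4] limit_sell(price=98, qty=8): fills=none; bids=[-] asks=[#4:8@98 #2:5@101 #3:7@103]
After op 5 [order #5] limit_buy(price=96, qty=4): fills=none; bids=[#5:4@96] asks=[#4:8@98 #2:5@101 #3:7@103]
After op 6 [order #6] limit_buy(price=100, qty=2): fills=#6x#4:2@98; bids=[#5:4@96] asks=[#4:6@98 #2:5@101 #3:7@103]
After op 7 [order #7] limit_sell(price=104, qty=7): fills=none; bids=[#5:4@96] asks=[#4:6@98 #2:5@101 #3:7@103 #7:7@104]
After op 8 cancel(order #2): fills=none; bids=[#5:4@96] asks=[#4:6@98 #3:7@103 #7:7@104]
After op 9 cancel(order #5): fills=none; bids=[-] asks=[#4:6@98 #3:7@103 #7:7@104]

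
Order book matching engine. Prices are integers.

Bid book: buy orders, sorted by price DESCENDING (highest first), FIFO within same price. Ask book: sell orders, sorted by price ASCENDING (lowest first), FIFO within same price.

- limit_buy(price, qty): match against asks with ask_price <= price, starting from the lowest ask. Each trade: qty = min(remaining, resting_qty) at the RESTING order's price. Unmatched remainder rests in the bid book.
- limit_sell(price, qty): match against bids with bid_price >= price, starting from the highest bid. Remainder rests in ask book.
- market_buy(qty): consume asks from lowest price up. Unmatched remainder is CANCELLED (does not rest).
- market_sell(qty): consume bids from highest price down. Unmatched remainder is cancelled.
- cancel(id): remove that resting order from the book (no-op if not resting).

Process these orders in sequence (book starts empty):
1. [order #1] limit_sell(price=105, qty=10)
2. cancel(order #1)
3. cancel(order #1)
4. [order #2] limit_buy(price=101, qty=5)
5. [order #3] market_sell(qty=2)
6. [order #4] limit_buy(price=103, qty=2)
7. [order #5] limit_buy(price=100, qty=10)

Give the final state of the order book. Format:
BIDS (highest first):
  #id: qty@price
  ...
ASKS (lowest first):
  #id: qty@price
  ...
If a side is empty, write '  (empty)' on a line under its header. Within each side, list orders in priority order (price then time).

After op 1 [order #1] limit_sell(price=105, qty=10): fills=none; bids=[-] asks=[#1:10@105]
After op 2 cancel(order #1): fills=none; bids=[-] asks=[-]
After op 3 cancel(order #1): fills=none; bids=[-] asks=[-]
After op 4 [order #2] limit_buy(price=101, qty=5): fills=none; bids=[#2:5@101] asks=[-]
After op 5 [order #3] market_sell(qty=2): fills=#2x#3:2@101; bids=[#2:3@101] asks=[-]
After op 6 [order #4] limit_buy(price=103, qty=2): fills=none; bids=[#4:2@103 #2:3@101] asks=[-]
After op 7 [order #5] limit_buy(price=100, qty=10): fills=none; bids=[#4:2@103 #2:3@101 #5:10@100] asks=[-]

Answer: BIDS (highest first):
  #4: 2@103
  #2: 3@101
  #5: 10@100
ASKS (lowest first):
  (empty)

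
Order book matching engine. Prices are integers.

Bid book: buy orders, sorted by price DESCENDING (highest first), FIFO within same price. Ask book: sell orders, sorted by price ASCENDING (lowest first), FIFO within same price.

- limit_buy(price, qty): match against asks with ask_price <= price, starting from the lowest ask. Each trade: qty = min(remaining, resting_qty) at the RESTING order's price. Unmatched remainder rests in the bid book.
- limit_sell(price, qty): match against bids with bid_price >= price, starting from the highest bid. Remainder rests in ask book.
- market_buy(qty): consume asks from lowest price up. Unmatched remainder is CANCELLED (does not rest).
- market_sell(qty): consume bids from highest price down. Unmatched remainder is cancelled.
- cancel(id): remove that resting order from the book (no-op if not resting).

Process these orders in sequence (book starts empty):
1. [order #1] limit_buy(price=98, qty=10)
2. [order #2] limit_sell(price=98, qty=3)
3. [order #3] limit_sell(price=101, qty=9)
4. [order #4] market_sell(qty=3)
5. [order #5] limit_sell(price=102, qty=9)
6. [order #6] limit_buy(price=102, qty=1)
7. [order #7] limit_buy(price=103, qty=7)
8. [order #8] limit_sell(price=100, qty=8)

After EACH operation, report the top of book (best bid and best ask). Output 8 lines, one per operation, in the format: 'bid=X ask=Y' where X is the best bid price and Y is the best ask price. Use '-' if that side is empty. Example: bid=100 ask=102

Answer: bid=98 ask=-
bid=98 ask=-
bid=98 ask=101
bid=98 ask=101
bid=98 ask=101
bid=98 ask=101
bid=98 ask=101
bid=98 ask=100

Derivation:
After op 1 [order #1] limit_buy(price=98, qty=10): fills=none; bids=[#1:10@98] asks=[-]
After op 2 [order #2] limit_sell(price=98, qty=3): fills=#1x#2:3@98; bids=[#1:7@98] asks=[-]
After op 3 [order #3] limit_sell(price=101, qty=9): fills=none; bids=[#1:7@98] asks=[#3:9@101]
After op 4 [order #4] market_sell(qty=3): fills=#1x#4:3@98; bids=[#1:4@98] asks=[#3:9@101]
After op 5 [order #5] limit_sell(price=102, qty=9): fills=none; bids=[#1:4@98] asks=[#3:9@101 #5:9@102]
After op 6 [order #6] limit_buy(price=102, qty=1): fills=#6x#3:1@101; bids=[#1:4@98] asks=[#3:8@101 #5:9@102]
After op 7 [order #7] limit_buy(price=103, qty=7): fills=#7x#3:7@101; bids=[#1:4@98] asks=[#3:1@101 #5:9@102]
After op 8 [order #8] limit_sell(price=100, qty=8): fills=none; bids=[#1:4@98] asks=[#8:8@100 #3:1@101 #5:9@102]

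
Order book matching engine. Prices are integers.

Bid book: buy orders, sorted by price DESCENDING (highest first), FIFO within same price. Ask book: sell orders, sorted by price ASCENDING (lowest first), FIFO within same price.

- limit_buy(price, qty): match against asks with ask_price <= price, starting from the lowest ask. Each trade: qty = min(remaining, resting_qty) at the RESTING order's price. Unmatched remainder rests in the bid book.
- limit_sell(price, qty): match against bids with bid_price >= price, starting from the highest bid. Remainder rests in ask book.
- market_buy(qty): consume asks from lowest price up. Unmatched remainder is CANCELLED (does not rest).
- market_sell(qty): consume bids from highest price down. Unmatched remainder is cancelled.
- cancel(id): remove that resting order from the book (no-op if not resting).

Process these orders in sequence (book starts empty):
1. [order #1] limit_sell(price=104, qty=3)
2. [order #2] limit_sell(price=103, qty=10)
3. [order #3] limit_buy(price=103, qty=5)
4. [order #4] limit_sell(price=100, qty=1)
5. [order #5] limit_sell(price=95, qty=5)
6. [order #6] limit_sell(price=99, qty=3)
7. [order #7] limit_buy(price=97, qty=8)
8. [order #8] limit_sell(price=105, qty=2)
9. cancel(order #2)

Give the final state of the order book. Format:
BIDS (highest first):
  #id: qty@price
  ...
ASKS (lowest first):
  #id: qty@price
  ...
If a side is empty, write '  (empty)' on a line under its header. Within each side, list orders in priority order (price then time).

After op 1 [order #1] limit_sell(price=104, qty=3): fills=none; bids=[-] asks=[#1:3@104]
After op 2 [order #2] limit_sell(price=103, qty=10): fills=none; bids=[-] asks=[#2:10@103 #1:3@104]
After op 3 [order #3] limit_buy(price=103, qty=5): fills=#3x#2:5@103; bids=[-] asks=[#2:5@103 #1:3@104]
After op 4 [order #4] limit_sell(price=100, qty=1): fills=none; bids=[-] asks=[#4:1@100 #2:5@103 #1:3@104]
After op 5 [order #5] limit_sell(price=95, qty=5): fills=none; bids=[-] asks=[#5:5@95 #4:1@100 #2:5@103 #1:3@104]
After op 6 [order #6] limit_sell(price=99, qty=3): fills=none; bids=[-] asks=[#5:5@95 #6:3@99 #4:1@100 #2:5@103 #1:3@104]
After op 7 [order #7] limit_buy(price=97, qty=8): fills=#7x#5:5@95; bids=[#7:3@97] asks=[#6:3@99 #4:1@100 #2:5@103 #1:3@104]
After op 8 [order #8] limit_sell(price=105, qty=2): fills=none; bids=[#7:3@97] asks=[#6:3@99 #4:1@100 #2:5@103 #1:3@104 #8:2@105]
After op 9 cancel(order #2): fills=none; bids=[#7:3@97] asks=[#6:3@99 #4:1@100 #1:3@104 #8:2@105]

Answer: BIDS (highest first):
  #7: 3@97
ASKS (lowest first):
  #6: 3@99
  #4: 1@100
  #1: 3@104
  #8: 2@105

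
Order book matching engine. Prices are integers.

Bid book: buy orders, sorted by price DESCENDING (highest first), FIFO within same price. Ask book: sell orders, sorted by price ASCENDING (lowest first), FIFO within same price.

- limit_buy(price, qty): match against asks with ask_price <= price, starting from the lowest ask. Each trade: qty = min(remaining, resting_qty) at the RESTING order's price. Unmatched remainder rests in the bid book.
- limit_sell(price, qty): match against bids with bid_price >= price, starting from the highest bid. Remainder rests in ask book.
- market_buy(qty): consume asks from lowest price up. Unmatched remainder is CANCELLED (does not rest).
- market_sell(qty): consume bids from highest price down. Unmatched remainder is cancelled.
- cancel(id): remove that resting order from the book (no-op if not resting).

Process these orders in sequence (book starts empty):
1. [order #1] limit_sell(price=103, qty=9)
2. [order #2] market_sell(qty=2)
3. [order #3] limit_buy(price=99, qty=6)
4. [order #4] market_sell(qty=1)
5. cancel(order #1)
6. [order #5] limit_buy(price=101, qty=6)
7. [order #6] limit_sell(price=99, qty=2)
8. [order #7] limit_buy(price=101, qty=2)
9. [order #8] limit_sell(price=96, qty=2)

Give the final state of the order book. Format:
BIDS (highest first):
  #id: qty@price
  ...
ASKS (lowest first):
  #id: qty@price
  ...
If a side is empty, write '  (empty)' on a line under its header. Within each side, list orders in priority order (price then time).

Answer: BIDS (highest first):
  #5: 2@101
  #7: 2@101
  #3: 5@99
ASKS (lowest first):
  (empty)

Derivation:
After op 1 [order #1] limit_sell(price=103, qty=9): fills=none; bids=[-] asks=[#1:9@103]
After op 2 [order #2] market_sell(qty=2): fills=none; bids=[-] asks=[#1:9@103]
After op 3 [order #3] limit_buy(price=99, qty=6): fills=none; bids=[#3:6@99] asks=[#1:9@103]
After op 4 [order #4] market_sell(qty=1): fills=#3x#4:1@99; bids=[#3:5@99] asks=[#1:9@103]
After op 5 cancel(order #1): fills=none; bids=[#3:5@99] asks=[-]
After op 6 [order #5] limit_buy(price=101, qty=6): fills=none; bids=[#5:6@101 #3:5@99] asks=[-]
After op 7 [order #6] limit_sell(price=99, qty=2): fills=#5x#6:2@101; bids=[#5:4@101 #3:5@99] asks=[-]
After op 8 [order #7] limit_buy(price=101, qty=2): fills=none; bids=[#5:4@101 #7:2@101 #3:5@99] asks=[-]
After op 9 [order #8] limit_sell(price=96, qty=2): fills=#5x#8:2@101; bids=[#5:2@101 #7:2@101 #3:5@99] asks=[-]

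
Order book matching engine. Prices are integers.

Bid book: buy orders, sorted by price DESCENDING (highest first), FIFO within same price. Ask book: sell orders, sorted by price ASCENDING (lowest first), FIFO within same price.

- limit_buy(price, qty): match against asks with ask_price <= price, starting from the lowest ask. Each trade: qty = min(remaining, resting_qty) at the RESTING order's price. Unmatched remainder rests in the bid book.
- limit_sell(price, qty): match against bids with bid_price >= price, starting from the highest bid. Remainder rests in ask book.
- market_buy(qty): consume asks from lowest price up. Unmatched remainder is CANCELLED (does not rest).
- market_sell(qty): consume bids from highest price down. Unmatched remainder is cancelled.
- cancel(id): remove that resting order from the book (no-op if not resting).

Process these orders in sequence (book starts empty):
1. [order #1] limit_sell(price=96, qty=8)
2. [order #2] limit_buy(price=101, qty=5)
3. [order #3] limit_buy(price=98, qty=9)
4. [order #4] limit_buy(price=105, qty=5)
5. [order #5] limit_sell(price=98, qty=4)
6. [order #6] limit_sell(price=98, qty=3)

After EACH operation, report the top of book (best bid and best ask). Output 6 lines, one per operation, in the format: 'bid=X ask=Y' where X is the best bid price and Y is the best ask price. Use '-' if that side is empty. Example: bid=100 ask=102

Answer: bid=- ask=96
bid=- ask=96
bid=98 ask=-
bid=105 ask=-
bid=105 ask=-
bid=98 ask=-

Derivation:
After op 1 [order #1] limit_sell(price=96, qty=8): fills=none; bids=[-] asks=[#1:8@96]
After op 2 [order #2] limit_buy(price=101, qty=5): fills=#2x#1:5@96; bids=[-] asks=[#1:3@96]
After op 3 [order #3] limit_buy(price=98, qty=9): fills=#3x#1:3@96; bids=[#3:6@98] asks=[-]
After op 4 [order #4] limit_buy(price=105, qty=5): fills=none; bids=[#4:5@105 #3:6@98] asks=[-]
After op 5 [order #5] limit_sell(price=98, qty=4): fills=#4x#5:4@105; bids=[#4:1@105 #3:6@98] asks=[-]
After op 6 [order #6] limit_sell(price=98, qty=3): fills=#4x#6:1@105 #3x#6:2@98; bids=[#3:4@98] asks=[-]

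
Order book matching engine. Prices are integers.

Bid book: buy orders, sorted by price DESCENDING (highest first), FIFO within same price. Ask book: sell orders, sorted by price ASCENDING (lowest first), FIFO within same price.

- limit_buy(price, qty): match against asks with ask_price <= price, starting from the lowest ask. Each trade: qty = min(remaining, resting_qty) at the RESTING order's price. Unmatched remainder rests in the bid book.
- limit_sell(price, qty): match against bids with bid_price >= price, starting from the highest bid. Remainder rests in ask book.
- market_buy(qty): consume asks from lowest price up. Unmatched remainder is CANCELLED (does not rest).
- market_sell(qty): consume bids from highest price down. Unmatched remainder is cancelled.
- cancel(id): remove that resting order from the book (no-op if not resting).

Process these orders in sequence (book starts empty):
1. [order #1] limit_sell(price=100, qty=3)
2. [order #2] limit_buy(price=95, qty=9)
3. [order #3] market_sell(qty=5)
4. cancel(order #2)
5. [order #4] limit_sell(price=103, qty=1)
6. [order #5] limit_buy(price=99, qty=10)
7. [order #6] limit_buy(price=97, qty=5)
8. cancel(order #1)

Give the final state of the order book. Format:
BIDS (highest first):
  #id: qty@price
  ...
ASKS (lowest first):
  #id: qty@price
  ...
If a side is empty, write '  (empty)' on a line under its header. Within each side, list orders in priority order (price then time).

Answer: BIDS (highest first):
  #5: 10@99
  #6: 5@97
ASKS (lowest first):
  #4: 1@103

Derivation:
After op 1 [order #1] limit_sell(price=100, qty=3): fills=none; bids=[-] asks=[#1:3@100]
After op 2 [order #2] limit_buy(price=95, qty=9): fills=none; bids=[#2:9@95] asks=[#1:3@100]
After op 3 [order #3] market_sell(qty=5): fills=#2x#3:5@95; bids=[#2:4@95] asks=[#1:3@100]
After op 4 cancel(order #2): fills=none; bids=[-] asks=[#1:3@100]
After op 5 [order #4] limit_sell(price=103, qty=1): fills=none; bids=[-] asks=[#1:3@100 #4:1@103]
After op 6 [order #5] limit_buy(price=99, qty=10): fills=none; bids=[#5:10@99] asks=[#1:3@100 #4:1@103]
After op 7 [order #6] limit_buy(price=97, qty=5): fills=none; bids=[#5:10@99 #6:5@97] asks=[#1:3@100 #4:1@103]
After op 8 cancel(order #1): fills=none; bids=[#5:10@99 #6:5@97] asks=[#4:1@103]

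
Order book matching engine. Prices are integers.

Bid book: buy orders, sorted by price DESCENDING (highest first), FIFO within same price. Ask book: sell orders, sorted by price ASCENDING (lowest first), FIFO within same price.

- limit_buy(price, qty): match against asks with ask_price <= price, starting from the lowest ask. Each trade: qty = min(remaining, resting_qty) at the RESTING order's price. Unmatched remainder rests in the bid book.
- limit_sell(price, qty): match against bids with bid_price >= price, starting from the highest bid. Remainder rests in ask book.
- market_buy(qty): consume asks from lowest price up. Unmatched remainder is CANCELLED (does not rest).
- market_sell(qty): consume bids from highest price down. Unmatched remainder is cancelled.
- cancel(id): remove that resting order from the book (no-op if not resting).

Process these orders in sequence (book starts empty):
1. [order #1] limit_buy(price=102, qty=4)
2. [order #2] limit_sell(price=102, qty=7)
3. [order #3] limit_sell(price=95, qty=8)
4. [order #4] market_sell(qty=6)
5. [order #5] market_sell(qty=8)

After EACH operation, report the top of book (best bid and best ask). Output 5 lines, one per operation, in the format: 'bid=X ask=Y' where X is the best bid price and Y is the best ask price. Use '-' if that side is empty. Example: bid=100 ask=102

After op 1 [order #1] limit_buy(price=102, qty=4): fills=none; bids=[#1:4@102] asks=[-]
After op 2 [order #2] limit_sell(price=102, qty=7): fills=#1x#2:4@102; bids=[-] asks=[#2:3@102]
After op 3 [order #3] limit_sell(price=95, qty=8): fills=none; bids=[-] asks=[#3:8@95 #2:3@102]
After op 4 [order #4] market_sell(qty=6): fills=none; bids=[-] asks=[#3:8@95 #2:3@102]
After op 5 [order #5] market_sell(qty=8): fills=none; bids=[-] asks=[#3:8@95 #2:3@102]

Answer: bid=102 ask=-
bid=- ask=102
bid=- ask=95
bid=- ask=95
bid=- ask=95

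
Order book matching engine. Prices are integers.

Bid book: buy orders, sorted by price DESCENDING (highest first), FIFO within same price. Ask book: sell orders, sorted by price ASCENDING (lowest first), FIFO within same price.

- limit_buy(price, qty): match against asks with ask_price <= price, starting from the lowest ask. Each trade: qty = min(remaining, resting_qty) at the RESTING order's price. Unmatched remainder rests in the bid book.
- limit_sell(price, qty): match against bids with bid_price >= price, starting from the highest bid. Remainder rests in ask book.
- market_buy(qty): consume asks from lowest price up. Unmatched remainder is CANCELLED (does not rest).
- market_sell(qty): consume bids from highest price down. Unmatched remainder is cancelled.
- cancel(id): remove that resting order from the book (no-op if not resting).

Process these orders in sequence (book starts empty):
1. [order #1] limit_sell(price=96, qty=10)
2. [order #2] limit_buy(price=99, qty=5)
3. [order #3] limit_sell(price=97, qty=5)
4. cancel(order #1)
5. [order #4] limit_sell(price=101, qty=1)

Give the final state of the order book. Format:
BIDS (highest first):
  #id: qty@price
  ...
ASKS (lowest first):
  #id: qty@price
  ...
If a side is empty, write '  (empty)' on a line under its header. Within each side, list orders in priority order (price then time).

After op 1 [order #1] limit_sell(price=96, qty=10): fills=none; bids=[-] asks=[#1:10@96]
After op 2 [order #2] limit_buy(price=99, qty=5): fills=#2x#1:5@96; bids=[-] asks=[#1:5@96]
After op 3 [order #3] limit_sell(price=97, qty=5): fills=none; bids=[-] asks=[#1:5@96 #3:5@97]
After op 4 cancel(order #1): fills=none; bids=[-] asks=[#3:5@97]
After op 5 [order #4] limit_sell(price=101, qty=1): fills=none; bids=[-] asks=[#3:5@97 #4:1@101]

Answer: BIDS (highest first):
  (empty)
ASKS (lowest first):
  #3: 5@97
  #4: 1@101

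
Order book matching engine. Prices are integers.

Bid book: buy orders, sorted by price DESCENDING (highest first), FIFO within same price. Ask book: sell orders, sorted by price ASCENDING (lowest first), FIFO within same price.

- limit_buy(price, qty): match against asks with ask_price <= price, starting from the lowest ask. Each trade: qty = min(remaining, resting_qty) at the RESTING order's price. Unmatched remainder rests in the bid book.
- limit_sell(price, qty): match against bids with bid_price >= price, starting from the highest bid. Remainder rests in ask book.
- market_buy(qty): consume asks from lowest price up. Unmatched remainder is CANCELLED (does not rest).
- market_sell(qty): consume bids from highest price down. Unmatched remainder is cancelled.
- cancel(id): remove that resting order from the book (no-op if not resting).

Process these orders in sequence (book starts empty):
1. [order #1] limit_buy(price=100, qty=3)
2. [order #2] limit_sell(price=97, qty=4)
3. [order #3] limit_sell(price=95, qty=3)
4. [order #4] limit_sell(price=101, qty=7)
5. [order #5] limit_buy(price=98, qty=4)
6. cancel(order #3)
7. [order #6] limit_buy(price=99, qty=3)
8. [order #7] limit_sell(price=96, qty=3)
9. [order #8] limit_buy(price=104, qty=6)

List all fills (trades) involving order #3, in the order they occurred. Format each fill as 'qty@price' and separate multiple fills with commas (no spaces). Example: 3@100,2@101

After op 1 [order #1] limit_buy(price=100, qty=3): fills=none; bids=[#1:3@100] asks=[-]
After op 2 [order #2] limit_sell(price=97, qty=4): fills=#1x#2:3@100; bids=[-] asks=[#2:1@97]
After op 3 [order #3] limit_sell(price=95, qty=3): fills=none; bids=[-] asks=[#3:3@95 #2:1@97]
After op 4 [order #4] limit_sell(price=101, qty=7): fills=none; bids=[-] asks=[#3:3@95 #2:1@97 #4:7@101]
After op 5 [order #5] limit_buy(price=98, qty=4): fills=#5x#3:3@95 #5x#2:1@97; bids=[-] asks=[#4:7@101]
After op 6 cancel(order #3): fills=none; bids=[-] asks=[#4:7@101]
After op 7 [order #6] limit_buy(price=99, qty=3): fills=none; bids=[#6:3@99] asks=[#4:7@101]
After op 8 [order #7] limit_sell(price=96, qty=3): fills=#6x#7:3@99; bids=[-] asks=[#4:7@101]
After op 9 [order #8] limit_buy(price=104, qty=6): fills=#8x#4:6@101; bids=[-] asks=[#4:1@101]

Answer: 3@95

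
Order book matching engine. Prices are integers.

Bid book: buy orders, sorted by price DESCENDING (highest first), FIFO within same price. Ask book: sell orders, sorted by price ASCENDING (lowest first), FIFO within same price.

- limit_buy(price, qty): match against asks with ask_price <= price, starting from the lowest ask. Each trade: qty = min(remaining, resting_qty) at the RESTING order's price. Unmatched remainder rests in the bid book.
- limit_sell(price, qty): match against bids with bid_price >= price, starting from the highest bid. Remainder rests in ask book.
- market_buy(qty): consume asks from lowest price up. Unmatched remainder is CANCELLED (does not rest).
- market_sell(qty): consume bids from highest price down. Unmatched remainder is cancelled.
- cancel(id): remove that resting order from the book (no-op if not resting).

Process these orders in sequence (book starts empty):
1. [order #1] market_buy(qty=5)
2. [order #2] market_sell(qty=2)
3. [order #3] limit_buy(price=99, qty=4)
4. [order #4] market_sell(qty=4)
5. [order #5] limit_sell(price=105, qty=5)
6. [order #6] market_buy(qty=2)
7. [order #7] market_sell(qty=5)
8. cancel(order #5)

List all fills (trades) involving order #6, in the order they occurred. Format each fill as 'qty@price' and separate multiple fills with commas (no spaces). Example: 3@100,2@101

Answer: 2@105

Derivation:
After op 1 [order #1] market_buy(qty=5): fills=none; bids=[-] asks=[-]
After op 2 [order #2] market_sell(qty=2): fills=none; bids=[-] asks=[-]
After op 3 [order #3] limit_buy(price=99, qty=4): fills=none; bids=[#3:4@99] asks=[-]
After op 4 [order #4] market_sell(qty=4): fills=#3x#4:4@99; bids=[-] asks=[-]
After op 5 [order #5] limit_sell(price=105, qty=5): fills=none; bids=[-] asks=[#5:5@105]
After op 6 [order #6] market_buy(qty=2): fills=#6x#5:2@105; bids=[-] asks=[#5:3@105]
After op 7 [order #7] market_sell(qty=5): fills=none; bids=[-] asks=[#5:3@105]
After op 8 cancel(order #5): fills=none; bids=[-] asks=[-]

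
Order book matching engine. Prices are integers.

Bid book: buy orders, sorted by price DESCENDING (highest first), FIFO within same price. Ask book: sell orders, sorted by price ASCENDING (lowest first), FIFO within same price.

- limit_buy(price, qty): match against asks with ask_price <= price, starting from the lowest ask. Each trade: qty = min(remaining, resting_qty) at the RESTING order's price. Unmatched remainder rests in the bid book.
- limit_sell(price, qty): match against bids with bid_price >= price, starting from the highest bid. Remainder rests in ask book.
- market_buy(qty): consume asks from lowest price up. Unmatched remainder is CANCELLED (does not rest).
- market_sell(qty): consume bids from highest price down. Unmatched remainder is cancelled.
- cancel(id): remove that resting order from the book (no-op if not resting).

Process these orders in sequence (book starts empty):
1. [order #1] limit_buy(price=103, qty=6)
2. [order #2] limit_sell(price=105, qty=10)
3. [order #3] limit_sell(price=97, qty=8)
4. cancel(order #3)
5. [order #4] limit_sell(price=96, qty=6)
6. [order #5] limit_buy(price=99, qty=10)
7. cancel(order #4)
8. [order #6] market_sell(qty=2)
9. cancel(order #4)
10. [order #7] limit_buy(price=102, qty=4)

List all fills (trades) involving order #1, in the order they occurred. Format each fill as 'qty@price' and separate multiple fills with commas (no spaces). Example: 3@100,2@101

After op 1 [order #1] limit_buy(price=103, qty=6): fills=none; bids=[#1:6@103] asks=[-]
After op 2 [order #2] limit_sell(price=105, qty=10): fills=none; bids=[#1:6@103] asks=[#2:10@105]
After op 3 [order #3] limit_sell(price=97, qty=8): fills=#1x#3:6@103; bids=[-] asks=[#3:2@97 #2:10@105]
After op 4 cancel(order #3): fills=none; bids=[-] asks=[#2:10@105]
After op 5 [order #4] limit_sell(price=96, qty=6): fills=none; bids=[-] asks=[#4:6@96 #2:10@105]
After op 6 [order #5] limit_buy(price=99, qty=10): fills=#5x#4:6@96; bids=[#5:4@99] asks=[#2:10@105]
After op 7 cancel(order #4): fills=none; bids=[#5:4@99] asks=[#2:10@105]
After op 8 [order #6] market_sell(qty=2): fills=#5x#6:2@99; bids=[#5:2@99] asks=[#2:10@105]
After op 9 cancel(order #4): fills=none; bids=[#5:2@99] asks=[#2:10@105]
After op 10 [order #7] limit_buy(price=102, qty=4): fills=none; bids=[#7:4@102 #5:2@99] asks=[#2:10@105]

Answer: 6@103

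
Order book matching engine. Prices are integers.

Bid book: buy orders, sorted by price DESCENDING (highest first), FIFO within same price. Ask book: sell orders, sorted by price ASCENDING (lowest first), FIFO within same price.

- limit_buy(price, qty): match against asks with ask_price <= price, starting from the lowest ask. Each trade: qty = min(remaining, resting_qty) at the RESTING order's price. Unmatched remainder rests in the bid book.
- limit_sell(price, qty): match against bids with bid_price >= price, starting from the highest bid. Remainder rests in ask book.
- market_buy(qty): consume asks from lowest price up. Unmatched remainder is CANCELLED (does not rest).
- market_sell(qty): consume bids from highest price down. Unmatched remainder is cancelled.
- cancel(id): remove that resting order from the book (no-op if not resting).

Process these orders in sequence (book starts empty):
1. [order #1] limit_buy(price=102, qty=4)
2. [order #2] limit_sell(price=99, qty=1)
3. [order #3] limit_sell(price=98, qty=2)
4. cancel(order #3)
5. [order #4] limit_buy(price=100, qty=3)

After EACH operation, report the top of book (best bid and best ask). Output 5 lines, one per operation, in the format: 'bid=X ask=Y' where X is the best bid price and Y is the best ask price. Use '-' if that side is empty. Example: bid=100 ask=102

Answer: bid=102 ask=-
bid=102 ask=-
bid=102 ask=-
bid=102 ask=-
bid=102 ask=-

Derivation:
After op 1 [order #1] limit_buy(price=102, qty=4): fills=none; bids=[#1:4@102] asks=[-]
After op 2 [order #2] limit_sell(price=99, qty=1): fills=#1x#2:1@102; bids=[#1:3@102] asks=[-]
After op 3 [order #3] limit_sell(price=98, qty=2): fills=#1x#3:2@102; bids=[#1:1@102] asks=[-]
After op 4 cancel(order #3): fills=none; bids=[#1:1@102] asks=[-]
After op 5 [order #4] limit_buy(price=100, qty=3): fills=none; bids=[#1:1@102 #4:3@100] asks=[-]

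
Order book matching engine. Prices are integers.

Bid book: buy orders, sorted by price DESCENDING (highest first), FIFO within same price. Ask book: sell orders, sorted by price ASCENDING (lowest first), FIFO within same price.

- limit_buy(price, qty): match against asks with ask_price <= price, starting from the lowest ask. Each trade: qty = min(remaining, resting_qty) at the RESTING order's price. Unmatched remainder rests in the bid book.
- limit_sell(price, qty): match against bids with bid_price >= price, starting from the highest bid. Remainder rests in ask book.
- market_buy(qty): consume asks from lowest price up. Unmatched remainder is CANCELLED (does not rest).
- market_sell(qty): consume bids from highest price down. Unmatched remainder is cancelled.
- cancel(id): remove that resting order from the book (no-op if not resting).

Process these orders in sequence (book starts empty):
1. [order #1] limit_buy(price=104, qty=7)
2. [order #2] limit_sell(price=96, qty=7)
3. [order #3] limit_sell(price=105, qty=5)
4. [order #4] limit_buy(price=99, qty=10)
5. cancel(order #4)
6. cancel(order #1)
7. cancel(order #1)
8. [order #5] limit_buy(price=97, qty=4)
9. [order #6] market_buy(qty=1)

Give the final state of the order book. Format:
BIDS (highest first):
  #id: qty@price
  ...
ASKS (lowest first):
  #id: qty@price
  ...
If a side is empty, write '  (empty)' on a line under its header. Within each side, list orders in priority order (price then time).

After op 1 [order #1] limit_buy(price=104, qty=7): fills=none; bids=[#1:7@104] asks=[-]
After op 2 [order #2] limit_sell(price=96, qty=7): fills=#1x#2:7@104; bids=[-] asks=[-]
After op 3 [order #3] limit_sell(price=105, qty=5): fills=none; bids=[-] asks=[#3:5@105]
After op 4 [order #4] limit_buy(price=99, qty=10): fills=none; bids=[#4:10@99] asks=[#3:5@105]
After op 5 cancel(order #4): fills=none; bids=[-] asks=[#3:5@105]
After op 6 cancel(order #1): fills=none; bids=[-] asks=[#3:5@105]
After op 7 cancel(order #1): fills=none; bids=[-] asks=[#3:5@105]
After op 8 [order #5] limit_buy(price=97, qty=4): fills=none; bids=[#5:4@97] asks=[#3:5@105]
After op 9 [order #6] market_buy(qty=1): fills=#6x#3:1@105; bids=[#5:4@97] asks=[#3:4@105]

Answer: BIDS (highest first):
  #5: 4@97
ASKS (lowest first):
  #3: 4@105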